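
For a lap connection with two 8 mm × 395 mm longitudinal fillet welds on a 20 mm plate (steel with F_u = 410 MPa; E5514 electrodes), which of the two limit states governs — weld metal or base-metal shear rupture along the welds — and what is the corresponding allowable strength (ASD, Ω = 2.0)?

R_n/Ω ≈ 737 kN (weld metal governs)

E55XX → F_EXX = 550 MPa.
t_e = 0.707 × 8 = 5.656 mm; L = 790 mm.
Weld metal: R_n/Ω = (1/2.0) × 0.6 × 550 × 5.656 × 790 × 10⁻³ = 737.3 kN.
Base metal (shear rupture): R_n/Ω = (1/2.0) × 0.6 × 410 × 20 × 790 × 10⁻³ = 1943 kN.
Governing: weld metal.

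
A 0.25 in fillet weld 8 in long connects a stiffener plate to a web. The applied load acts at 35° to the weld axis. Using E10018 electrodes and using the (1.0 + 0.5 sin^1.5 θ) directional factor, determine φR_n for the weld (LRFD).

E100XX → F_EXX = 100 ksi.
t_e = 0.707 × 0.25 = 0.1767 in; A_we = 0.1767 × 8 = 1.414 in².
Directional factor: 1.0 + 0.5 sin^1.5(35°) = 1.217.
F_nw = 0.6 × 100 × 1.217 = 73.03 ksi.
φR_n = 0.75 × 73.03 × 1.414 = 77.45 kip.

φR_n ≈ 77.5 kip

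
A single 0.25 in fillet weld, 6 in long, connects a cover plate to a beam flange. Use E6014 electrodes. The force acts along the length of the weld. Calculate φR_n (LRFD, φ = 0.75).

E60XX → F_EXX = 60 ksi.
Effective throat t_e = 0.707 × 0.25 = 0.1767 in.
Total length L = 6 in; A_we = 0.1767 × 6 = 1.06 in².
F_nw = 0.6 F_EXX = 0.6 × 60 = 36 ksi.
φR_n = 0.75 × 36 × 1.06 = 28.63 kips.

φR_n ≈ 28.6 kips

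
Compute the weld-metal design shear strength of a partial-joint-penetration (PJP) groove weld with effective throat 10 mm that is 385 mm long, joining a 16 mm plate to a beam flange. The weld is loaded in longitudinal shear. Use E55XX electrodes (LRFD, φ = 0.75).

E55XX → F_EXX = 550 MPa.
Effective throat (given) t_e = 10 mm.
A_we = 10 × 385 = 3850 mm².
F_nw = 0.6 F_EXX = 330 MPa.
φR_n = 0.75 × 330 × 3850 × 10⁻³ = 952.9 kN.

φR_n ≈ 953 kN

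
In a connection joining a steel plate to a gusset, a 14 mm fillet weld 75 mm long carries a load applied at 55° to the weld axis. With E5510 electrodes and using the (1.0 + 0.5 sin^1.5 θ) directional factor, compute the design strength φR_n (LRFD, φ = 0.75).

E55XX → F_EXX = 550 MPa.
t_e = 0.707 × 14 = 9.898 mm; A_we = 9.898 × 75 = 742.4 mm².
Directional factor: 1.0 + 0.5 sin^1.5(55°) = 1.371.
F_nw = 0.6 × 550 × 1.371 = 452.3 MPa.
φR_n = 0.75 × 452.3 × 742.4 × 10⁻³ = 251.8 kN.

φR_n ≈ 252 kN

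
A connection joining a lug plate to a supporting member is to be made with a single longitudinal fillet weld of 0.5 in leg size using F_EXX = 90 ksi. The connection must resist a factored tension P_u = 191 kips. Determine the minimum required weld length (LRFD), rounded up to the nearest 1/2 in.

L = 13.5 in

Throat t_e = 0.707 × 0.5 = 0.3535 in.
φr_n = 0.75 × 0.6 × 90 × 0.3535 = 14.32 kips/in.
L_req = P_u / φr_n = 191 / 14.32 = 13.34 in total.
Round up → use L = 13.5 in.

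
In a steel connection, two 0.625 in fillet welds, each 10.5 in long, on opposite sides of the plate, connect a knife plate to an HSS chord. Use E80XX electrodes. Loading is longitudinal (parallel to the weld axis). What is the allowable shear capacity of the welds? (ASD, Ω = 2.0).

E80XX → F_EXX = 80 ksi.
Effective throat t_e = 0.707 × 0.625 = 0.4419 in.
Total length L = 21 in; A_we = 0.4419 × 21 = 9.279 in².
F_nw = 0.6 F_EXX = 0.6 × 80 = 48 ksi.
R_n = 48 × 9.279 = 445.4 kip; R_n/Ω = 445.4/2.0 = 222.7 kip.

R_n/Ω ≈ 223 kip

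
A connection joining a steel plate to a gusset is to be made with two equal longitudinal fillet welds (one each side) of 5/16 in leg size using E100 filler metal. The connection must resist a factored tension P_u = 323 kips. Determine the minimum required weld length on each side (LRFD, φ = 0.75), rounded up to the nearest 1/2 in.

L = 16.5 in on each side

E100XX → F_EXX = 100 ksi.
Throat t_e = 0.707 × 0.3125 = 0.2209 in.
φr_n = 0.75 × 0.6 × 100 × 0.2209 = 9.942 kips/in.
L_req = P_u / φr_n = 323 / 9.942 = 32.49 in total.
Per side: 32.49 / 2 = 16.24 in.
Round up → use L = 16.5 in on each side.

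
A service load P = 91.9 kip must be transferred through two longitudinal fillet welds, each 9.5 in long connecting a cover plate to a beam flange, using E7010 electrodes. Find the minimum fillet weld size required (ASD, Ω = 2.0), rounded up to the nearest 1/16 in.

E70XX → F_EXX = 70 ksi.
Total weld length L = 19 in.
Required throat t_e = P × Ω / (0.6 F_EXX × L) = 91.9 × 2.0 / (0.6 × 70 × 19) = 0.2303 in.
Required leg w = t_e / 0.707 = 0.3258 in → use 3/8 in.

w = 3/8 in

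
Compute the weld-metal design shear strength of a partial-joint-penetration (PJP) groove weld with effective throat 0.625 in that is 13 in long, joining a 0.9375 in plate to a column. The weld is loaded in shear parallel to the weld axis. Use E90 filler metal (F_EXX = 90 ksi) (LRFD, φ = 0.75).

φR_n ≈ 329 kip

Effective throat (given) t_e = 0.625 in.
A_we = 0.625 × 13 = 8.125 in².
F_nw = 0.6 F_EXX = 54 ksi.
φR_n = 0.75 × 54 × 8.125 = 329.1 kip.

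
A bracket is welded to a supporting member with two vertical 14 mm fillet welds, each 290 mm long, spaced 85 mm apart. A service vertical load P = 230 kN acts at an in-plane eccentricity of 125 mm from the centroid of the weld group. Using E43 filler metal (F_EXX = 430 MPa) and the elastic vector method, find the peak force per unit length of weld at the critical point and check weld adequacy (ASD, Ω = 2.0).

Total weld length L_w = 580 mm. Treat welds as unit-width lines.
Polar moment about centroid: J = 2[d³/12 + d(b/2)²] = 2[290³/12 + 290×42.5²] = 5112000 mm³.
Direct shear f_v = P/L_w = 230×10³ / 580 = 396.6 N/mm (vertical).
Torsion M = P·e = 230×10³ × 125 = 28750000 N·mm.
Critical point at (x, y) = (42.5, 145) from centroid. f_tx = M·y/J = 815.4 N/mm; f_ty = M·x/J = 239 N/mm.
Resultant f_max = √[f_tx² + (f_v + f_ty)²] = √[815.4² + (396.6 + 239)²] = 1034 N/mm.
Capacity per unit length: r_n/Ω = (1/2.0) × 0.6 × 430 × (0.707 × 14) = 1277 N/mm.
1034 ≤ 1277 → adequate.

f_max ≈ 1030 N/mm; adequate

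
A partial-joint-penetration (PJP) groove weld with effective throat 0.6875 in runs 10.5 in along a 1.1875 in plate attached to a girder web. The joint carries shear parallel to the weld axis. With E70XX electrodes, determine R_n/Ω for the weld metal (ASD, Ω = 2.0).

R_n/Ω ≈ 152 kips

E70XX → F_EXX = 70 ksi.
Effective throat (given) t_e = 0.6875 in.
A_we = 0.6875 × 10.5 = 7.219 in².
F_nw = 0.6 F_EXX = 42 ksi.
R_n/Ω = (42 × 7.219) / 2.0 = 151.6 kips.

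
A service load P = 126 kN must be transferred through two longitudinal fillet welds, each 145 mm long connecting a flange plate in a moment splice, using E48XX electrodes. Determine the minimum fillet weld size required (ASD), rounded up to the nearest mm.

w = 5 mm

E48XX → F_EXX = 480 MPa.
Total weld length L = 290 mm.
Required throat t_e = P × Ω / (0.6 F_EXX × L) = 126 × 2.0 / (0.6 × 480 × 290 × 10⁻³) = 3.017 mm.
Required leg w = t_e / 0.707 = 4.268 mm → use 5 mm.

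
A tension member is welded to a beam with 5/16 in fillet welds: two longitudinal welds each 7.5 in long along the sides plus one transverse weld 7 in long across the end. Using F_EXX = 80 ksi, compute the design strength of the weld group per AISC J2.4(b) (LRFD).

t_e = 0.707 × 0.3125 = 0.2209 in.
R_nwl = 0.6 × 80 × 0.2209 × 15 = 159.1 kips (longitudinal, 2 welds).
R_nwt = 0.6 × 80 × 0.2209 × 7 = 74.23 kips (transverse, base value).
(i) R_nwl + R_nwt = 233.3 kips; (ii) 0.85 R_nwl + 1.5 R_nwt = 246.6 kips.
R_n = max = 246.6 kips [governs: (ii)]; φR_n = 184.9 kips.

φR_n ≈ 185 kips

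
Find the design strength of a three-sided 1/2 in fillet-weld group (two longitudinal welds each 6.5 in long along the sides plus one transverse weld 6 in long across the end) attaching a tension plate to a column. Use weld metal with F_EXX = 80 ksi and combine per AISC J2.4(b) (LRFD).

φR_n ≈ 255 kip

t_e = 0.707 × 0.5 = 0.3535 in.
R_nwl = 0.6 × 80 × 0.3535 × 13 = 220.6 kip (longitudinal, 2 welds).
R_nwt = 0.6 × 80 × 0.3535 × 6 = 101.8 kip (transverse, base value).
(i) R_nwl + R_nwt = 322.4 kip; (ii) 0.85 R_nwl + 1.5 R_nwt = 340.2 kip.
R_n = max = 340.2 kip [governs: (ii)]; φR_n = 255.2 kip.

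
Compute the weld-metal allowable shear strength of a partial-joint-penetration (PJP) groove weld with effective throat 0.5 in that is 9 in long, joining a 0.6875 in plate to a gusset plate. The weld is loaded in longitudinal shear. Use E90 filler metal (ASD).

R_n/Ω ≈ 122 kip

E90XX → F_EXX = 90 ksi.
Effective throat (given) t_e = 0.5 in.
A_we = 0.5 × 9 = 4.5 in².
F_nw = 0.6 F_EXX = 54 ksi.
R_n/Ω = (54 × 4.5) / 2.0 = 121.5 kip.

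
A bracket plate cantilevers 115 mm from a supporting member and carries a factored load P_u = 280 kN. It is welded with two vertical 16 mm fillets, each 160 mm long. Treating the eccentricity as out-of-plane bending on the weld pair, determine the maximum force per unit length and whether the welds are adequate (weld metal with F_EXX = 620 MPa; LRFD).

f_max ≈ 3870 N/mm; NOT adequate

L_w = 2 × 160 = 320 mm; section modulus (unit throat) S = 2 × L²/6 = 8533 mm².
Direct shear f_v = P/L_w = 280×10³/320 = 875 N/mm.
Moment M = P × e = 280×10³ × 115 = 32200000 N·mm; bending f_b = M/S = 3773 N/mm.
f_max = √(f_v² + f_b²) = √(875² + 3773²) = 3874 N/mm.
φr_n = 0.75 × 0.6 × 620 × (0.707 × 16) = 3156 N/mm → NOT adequate.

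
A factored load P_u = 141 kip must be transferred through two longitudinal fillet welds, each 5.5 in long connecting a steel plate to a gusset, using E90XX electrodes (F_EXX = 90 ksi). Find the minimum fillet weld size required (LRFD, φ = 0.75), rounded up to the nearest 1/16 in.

w = 1/2 in

Total weld length L = 11 in.
Required throat t_e = P_u / (φ × 0.6 F_EXX × L) = 141 / (0.75 × 0.6 × 90 × 11) = 0.3165 in.
Required leg w = t_e / 0.707 = 0.4477 in → use 1/2 in.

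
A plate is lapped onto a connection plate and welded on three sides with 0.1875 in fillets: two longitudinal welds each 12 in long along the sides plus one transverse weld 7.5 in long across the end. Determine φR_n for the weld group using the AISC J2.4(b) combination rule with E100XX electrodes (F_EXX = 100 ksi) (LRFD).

t_e = 0.707 × 0.1875 = 0.1326 in.
R_nwl = 0.6 × 100 × 0.1326 × 24 = 190.9 kip (longitudinal, 2 welds).
R_nwt = 0.6 × 100 × 0.1326 × 7.5 = 59.65 kip (transverse, base value).
(i) R_nwl + R_nwt = 250.5 kip; (ii) 0.85 R_nwl + 1.5 R_nwt = 251.7 kip.
R_n = max = 251.7 kip [governs: (ii)]; φR_n = 188.8 kip.

φR_n ≈ 189 kip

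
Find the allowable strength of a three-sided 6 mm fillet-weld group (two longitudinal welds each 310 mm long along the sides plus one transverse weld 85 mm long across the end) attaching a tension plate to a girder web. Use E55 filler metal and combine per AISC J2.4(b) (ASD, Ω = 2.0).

E55XX → F_EXX = 550 MPa.
t_e = 0.707 × 6 = 4.242 mm.
R_nwl = 0.6 × 550 × 4.242 × 620 × 10⁻³ = 867.9 kN (longitudinal, 2 welds).
R_nwt = 0.6 × 550 × 4.242 × 85 × 10⁻³ = 119 kN (transverse, base value).
(i) R_nwl + R_nwt = 986.9 kN; (ii) 0.85 R_nwl + 1.5 R_nwt = 916.2 kN.
R_n = max = 986.9 kN [governs: (i)]; R_n/Ω = 493.5 kN.

R_n/Ω ≈ 493 kN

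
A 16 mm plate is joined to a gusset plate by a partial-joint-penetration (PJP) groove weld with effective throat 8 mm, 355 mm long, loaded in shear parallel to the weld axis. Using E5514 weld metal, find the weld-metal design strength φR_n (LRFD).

φR_n ≈ 703 kN

E55XX → F_EXX = 550 MPa.
Effective throat (given) t_e = 8 mm.
A_we = 8 × 355 = 2840 mm².
F_nw = 0.6 F_EXX = 330 MPa.
φR_n = 0.75 × 330 × 2840 × 10⁻³ = 702.9 kN.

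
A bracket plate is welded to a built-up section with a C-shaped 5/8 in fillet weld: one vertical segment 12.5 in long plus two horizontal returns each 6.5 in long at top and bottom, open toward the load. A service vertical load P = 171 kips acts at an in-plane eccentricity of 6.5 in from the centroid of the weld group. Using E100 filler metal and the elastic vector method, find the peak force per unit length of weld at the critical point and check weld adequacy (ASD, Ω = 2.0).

E100XX → F_EXX = 100 ksi.
Total weld length L_w = 25.5 in. Treat welds as unit-width lines.
Centroid: x̄ = 2×6.5×3.25 / 25.5 = 1.657 in from the vertical weld.
Polar moment about centroid: J = I_x + I_y = [12.5³/12 + 2×6.5×6.25²] + [12.5×1.657² + 2(6.5³/12 + 6.5×1.593²)] = 783.7 in³.
Direct shear f_v = P/L_w = 171 / 25.5 = 6.706 kip/in (vertical).
Torsion M = P·e = 171 × 6.5 = 1111.5 kip·in.
Critical point at (x, y) = (4.843, 6.25) from centroid. f_tx = M·y/J = 8.865 kip/in; f_ty = M·x/J = 6.869 kip/in.
Resultant f_max = √[f_tx² + (f_v + f_ty)²] = √[8.865² + (6.706 + 6.869)²] = 16.21 kip/in.
Capacity per unit length: r_n/Ω = (1/2.0) × 0.6 × 100 × (0.707 × 0.625) = 13.26 kip/in.
16.21 > 13.26 → NOT adequate.

f_max ≈ 16.2 kip/in; NOT adequate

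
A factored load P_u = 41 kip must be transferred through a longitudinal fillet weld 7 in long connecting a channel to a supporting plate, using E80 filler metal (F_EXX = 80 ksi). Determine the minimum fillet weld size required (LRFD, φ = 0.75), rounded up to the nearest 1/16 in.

w = 1/4 in

Total weld length L = 7 in.
Required throat t_e = P_u / (φ × 0.6 F_EXX × L) = 41 / (0.75 × 0.6 × 80 × 7) = 0.1627 in.
Required leg w = t_e / 0.707 = 0.2301 in → use 1/4 in.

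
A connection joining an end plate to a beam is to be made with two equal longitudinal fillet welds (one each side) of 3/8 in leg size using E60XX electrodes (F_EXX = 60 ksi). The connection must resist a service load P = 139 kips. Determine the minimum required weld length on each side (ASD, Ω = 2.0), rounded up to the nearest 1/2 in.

L = 15 in on each side

Throat t_e = 0.707 × 0.375 = 0.2651 in.
r_n/Ω = (0.6 × 60 × 0.2651) / 2.0 = 4.772 kip/in.
L_req = P / (r_n/Ω) = 139 / 4.772 = 29.13 in total.
Per side: 29.13 / 2 = 14.56 in.
Round up → use L = 15 in on each side.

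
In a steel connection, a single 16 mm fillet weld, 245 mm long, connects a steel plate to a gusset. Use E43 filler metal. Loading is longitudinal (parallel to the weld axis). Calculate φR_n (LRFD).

E43XX → F_EXX = 430 MPa.
Effective throat t_e = 0.707 × 16 = 11.31 mm.
Total length L = 245 mm; A_we = 11.31 × 245 = 2771 mm².
F_nw = 0.6 F_EXX = 0.6 × 430 = 258 MPa.
φR_n = 0.75 × 258 × 2771 × 10⁻³ = 536.3 kN.

φR_n ≈ 536 kN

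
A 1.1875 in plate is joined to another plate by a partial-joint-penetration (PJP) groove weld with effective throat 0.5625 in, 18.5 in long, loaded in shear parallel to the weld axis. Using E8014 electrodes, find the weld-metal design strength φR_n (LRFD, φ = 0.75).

E80XX → F_EXX = 80 ksi.
Effective throat (given) t_e = 0.5625 in.
A_we = 0.5625 × 18.5 = 10.41 in².
F_nw = 0.6 F_EXX = 48 ksi.
φR_n = 0.75 × 48 × 10.41 = 374.6 kip.

φR_n ≈ 375 kip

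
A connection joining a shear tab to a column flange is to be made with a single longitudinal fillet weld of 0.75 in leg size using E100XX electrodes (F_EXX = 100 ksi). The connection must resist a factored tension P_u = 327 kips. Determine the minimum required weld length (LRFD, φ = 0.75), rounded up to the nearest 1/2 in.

Throat t_e = 0.707 × 0.75 = 0.5302 in.
φr_n = 0.75 × 0.6 × 100 × 0.5302 = 23.86 kips/in.
L_req = P_u / φr_n = 327 / 23.86 = 13.7 in total.
Round up → use L = 14 in.

L = 14 in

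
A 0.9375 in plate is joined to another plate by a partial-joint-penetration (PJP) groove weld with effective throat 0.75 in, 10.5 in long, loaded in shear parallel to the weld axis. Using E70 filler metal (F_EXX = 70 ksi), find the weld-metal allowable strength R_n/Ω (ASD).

R_n/Ω ≈ 165 kip

Effective throat (given) t_e = 0.75 in.
A_we = 0.75 × 10.5 = 7.875 in².
F_nw = 0.6 F_EXX = 42 ksi.
R_n/Ω = (42 × 7.875) / 2.0 = 165.4 kip.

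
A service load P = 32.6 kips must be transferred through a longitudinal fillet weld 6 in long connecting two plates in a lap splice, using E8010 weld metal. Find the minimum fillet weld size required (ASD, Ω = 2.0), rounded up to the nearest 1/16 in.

E80XX → F_EXX = 80 ksi.
Total weld length L = 6 in.
Required throat t_e = P × Ω / (0.6 F_EXX × L) = 32.6 × 2.0 / (0.6 × 80 × 6) = 0.2264 in.
Required leg w = t_e / 0.707 = 0.3202 in → use 3/8 in.

w = 3/8 in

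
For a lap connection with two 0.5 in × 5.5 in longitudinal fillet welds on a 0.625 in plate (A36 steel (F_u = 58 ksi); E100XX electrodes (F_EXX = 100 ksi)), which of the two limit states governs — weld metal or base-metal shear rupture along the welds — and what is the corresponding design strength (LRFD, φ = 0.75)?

φR_n ≈ 175 kip (weld metal governs)

t_e = 0.707 × 0.5 = 0.3535 in; L = 11 in.
Weld metal: φR_n = 0.75 × 0.6 × 100 × 0.3535 × 11 = 175 kip.
Base metal (shear rupture): φR_n = 0.75 × 0.6 × 58 × 0.625 × 11 = 179.4 kip.
Governing: weld metal.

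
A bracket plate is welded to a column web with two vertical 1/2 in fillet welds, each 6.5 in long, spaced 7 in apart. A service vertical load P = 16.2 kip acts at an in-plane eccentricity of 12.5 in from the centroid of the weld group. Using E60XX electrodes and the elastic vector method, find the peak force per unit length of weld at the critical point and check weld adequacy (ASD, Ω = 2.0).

E60XX → F_EXX = 60 ksi.
Total weld length L_w = 13 in. Treat welds as unit-width lines.
Polar moment about centroid: J = 2[d³/12 + d(b/2)²] = 2[6.5³/12 + 6.5×3.5²] = 205 in³.
Direct shear f_v = P/L_w = 16.2 / 13 = 1.246 kip/in (vertical).
Torsion M = P·e = 16.2 × 12.5 = 202.5 kip·in.
Critical point at (x, y) = (3.5, 3.25) from centroid. f_tx = M·y/J = 3.21 kip/in; f_ty = M·x/J = 3.457 kip/in.
Resultant f_max = √[f_tx² + (f_v + f_ty)²] = √[3.21² + (1.246 + 3.457)²] = 5.694 kip/in.
Capacity per unit length: r_n/Ω = (1/2.0) × 0.6 × 60 × (0.707 × 0.5) = 6.363 kip/in.
5.694 ≤ 6.363 → adequate.

f_max ≈ 5.69 kip/in; adequate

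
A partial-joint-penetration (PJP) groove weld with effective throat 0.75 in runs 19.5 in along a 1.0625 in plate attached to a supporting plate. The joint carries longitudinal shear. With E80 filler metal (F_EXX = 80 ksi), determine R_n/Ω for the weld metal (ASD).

Effective throat (given) t_e = 0.75 in.
A_we = 0.75 × 19.5 = 14.62 in².
F_nw = 0.6 F_EXX = 48 ksi.
R_n/Ω = (48 × 14.62) / 2.0 = 351 kip.

R_n/Ω ≈ 351 kip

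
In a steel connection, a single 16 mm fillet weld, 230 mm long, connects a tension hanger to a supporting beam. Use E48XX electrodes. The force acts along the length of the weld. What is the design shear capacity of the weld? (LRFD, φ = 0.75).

φR_n ≈ 562 kN

E48XX → F_EXX = 480 MPa.
Effective throat t_e = 0.707 × 16 = 11.31 mm.
Total length L = 230 mm; A_we = 11.31 × 230 = 2602 mm².
F_nw = 0.6 F_EXX = 0.6 × 480 = 288 MPa.
φR_n = 0.75 × 288 × 2602 × 10⁻³ = 562 kN.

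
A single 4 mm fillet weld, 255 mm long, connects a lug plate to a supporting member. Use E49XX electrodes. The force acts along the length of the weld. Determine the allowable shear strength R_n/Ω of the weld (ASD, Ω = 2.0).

E49XX → F_EXX = 490 MPa.
Effective throat t_e = 0.707 × 4 = 2.828 mm.
Total length L = 255 mm; A_we = 2.828 × 255 = 721.1 mm².
F_nw = 0.6 F_EXX = 0.6 × 490 = 294 MPa.
R_n = 294 × 721.1 × 10⁻³ = 212 kN; R_n/Ω = 212/2.0 = 106 kN.

R_n/Ω ≈ 106 kN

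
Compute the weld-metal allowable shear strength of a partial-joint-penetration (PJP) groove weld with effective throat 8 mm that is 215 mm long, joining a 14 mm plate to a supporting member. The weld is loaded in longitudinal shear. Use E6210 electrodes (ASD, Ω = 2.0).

E62XX → F_EXX = 620 MPa.
Effective throat (given) t_e = 8 mm.
A_we = 8 × 215 = 1720 mm².
F_nw = 0.6 F_EXX = 372 MPa.
R_n/Ω = (372 × 1720) / 2.0 × 10⁻³ = 319.9 kN.

R_n/Ω ≈ 320 kN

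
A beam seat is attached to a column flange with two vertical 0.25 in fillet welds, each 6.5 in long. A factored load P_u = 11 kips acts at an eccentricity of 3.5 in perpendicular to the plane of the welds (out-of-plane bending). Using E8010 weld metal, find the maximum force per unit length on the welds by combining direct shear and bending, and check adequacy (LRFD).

f_max ≈ 2.86 kip/in; adequate

E80XX → F_EXX = 80 ksi.
L_w = 2 × 6.5 = 13 in; section modulus (unit throat) S = 2 × L²/6 = 14.08 in².
Direct shear f_v = P/L_w = 11/13 = 0.8462 kip/in.
Moment M = P × e = 11 × 3.5 = 38.5 kip·in; bending f_b = M/S = 2.734 kip/in.
f_max = √(f_v² + f_b²) = √(0.8462² + 2.734²) = 2.862 kip/in.
φr_n = 0.75 × 0.6 × 80 × (0.707 × 0.25) = 6.363 kip/in → adequate.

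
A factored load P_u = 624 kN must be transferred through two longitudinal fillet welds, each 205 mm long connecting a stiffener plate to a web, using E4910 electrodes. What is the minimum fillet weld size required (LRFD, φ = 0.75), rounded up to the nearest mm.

w = 10 mm

E49XX → F_EXX = 490 MPa.
Total weld length L = 410 mm.
Required throat t_e = P_u / (φ × 0.6 F_EXX × L) = 624 / (0.75 × 0.6 × 490 × 410 × 10⁻³) = 6.902 mm.
Required leg w = t_e / 0.707 = 9.763 mm → use 10 mm.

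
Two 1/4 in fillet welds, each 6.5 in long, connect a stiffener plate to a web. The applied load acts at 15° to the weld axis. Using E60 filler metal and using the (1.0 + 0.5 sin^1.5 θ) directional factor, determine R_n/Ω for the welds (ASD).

R_n/Ω ≈ 44.1 kip

E60XX → F_EXX = 60 ksi.
t_e = 0.707 × 0.25 = 0.1767 in; A_we = 0.1767 × 13 = 2.298 in².
Directional factor: 1.0 + 0.5 sin^1.5(15°) = 1.066.
F_nw = 0.6 × 60 × 1.066 = 38.37 ksi.
R_n/Ω = (38.37 × 2.298) / 2.0 = 44.08 kip.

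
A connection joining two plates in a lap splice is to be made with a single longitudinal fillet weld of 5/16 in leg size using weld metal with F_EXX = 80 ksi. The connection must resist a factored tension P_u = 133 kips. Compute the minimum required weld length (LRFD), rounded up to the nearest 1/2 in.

Throat t_e = 0.707 × 0.3125 = 0.2209 in.
φr_n = 0.75 × 0.6 × 80 × 0.2209 = 7.954 kips/in.
L_req = P_u / φr_n = 133 / 7.954 = 16.72 in total.
Round up → use L = 17 in.

L = 17 in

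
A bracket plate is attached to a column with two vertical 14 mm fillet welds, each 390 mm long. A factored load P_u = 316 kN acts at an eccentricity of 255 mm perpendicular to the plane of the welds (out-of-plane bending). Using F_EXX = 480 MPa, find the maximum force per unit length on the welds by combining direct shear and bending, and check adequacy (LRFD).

L_w = 2 × 390 = 780 mm; section modulus (unit throat) S = 2 × L²/6 = 50700 mm².
Direct shear f_v = P/L_w = 316×10³/780 = 405.1 N/mm.
Moment M = P × e = 316×10³ × 255 = 80580000 N·mm; bending f_b = M/S = 1589 N/mm.
f_max = √(f_v² + f_b²) = √(405.1² + 1589²) = 1640 N/mm.
φr_n = 0.75 × 0.6 × 480 × (0.707 × 14) = 2138 N/mm → adequate.

f_max ≈ 1640 N/mm; adequate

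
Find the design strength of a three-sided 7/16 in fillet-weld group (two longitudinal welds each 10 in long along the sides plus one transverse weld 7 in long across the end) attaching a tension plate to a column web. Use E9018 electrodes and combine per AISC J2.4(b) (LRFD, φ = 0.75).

E90XX → F_EXX = 90 ksi.
t_e = 0.707 × 0.4375 = 0.3093 in.
R_nwl = 0.6 × 90 × 0.3093 × 20 = 334.1 kip (longitudinal, 2 welds).
R_nwt = 0.6 × 90 × 0.3093 × 7 = 116.9 kip (transverse, base value).
(i) R_nwl + R_nwt = 451 kip; (ii) 0.85 R_nwl + 1.5 R_nwt = 459.3 kip.
R_n = max = 459.3 kip [governs: (ii)]; φR_n = 344.5 kip.

φR_n ≈ 344 kip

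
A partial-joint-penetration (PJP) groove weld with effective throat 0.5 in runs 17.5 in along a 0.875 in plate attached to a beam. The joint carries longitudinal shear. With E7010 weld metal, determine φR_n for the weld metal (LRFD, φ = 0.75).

φR_n ≈ 276 kips

E70XX → F_EXX = 70 ksi.
Effective throat (given) t_e = 0.5 in.
A_we = 0.5 × 17.5 = 8.75 in².
F_nw = 0.6 F_EXX = 42 ksi.
φR_n = 0.75 × 42 × 8.75 = 275.6 kips.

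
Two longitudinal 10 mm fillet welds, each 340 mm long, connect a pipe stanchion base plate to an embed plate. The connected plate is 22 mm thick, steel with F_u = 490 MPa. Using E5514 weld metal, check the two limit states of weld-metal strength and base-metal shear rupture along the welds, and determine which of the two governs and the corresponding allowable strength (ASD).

E55XX → F_EXX = 550 MPa.
t_e = 0.707 × 10 = 7.07 mm; L = 680 mm.
Weld metal: R_n/Ω = (1/2.0) × 0.6 × 550 × 7.07 × 680 × 10⁻³ = 793.3 kN.
Base metal (shear rupture): R_n/Ω = (1/2.0) × 0.6 × 490 × 22 × 680 × 10⁻³ = 2199 kN.
Governing: weld metal.

R_n/Ω ≈ 793 kN (weld metal governs)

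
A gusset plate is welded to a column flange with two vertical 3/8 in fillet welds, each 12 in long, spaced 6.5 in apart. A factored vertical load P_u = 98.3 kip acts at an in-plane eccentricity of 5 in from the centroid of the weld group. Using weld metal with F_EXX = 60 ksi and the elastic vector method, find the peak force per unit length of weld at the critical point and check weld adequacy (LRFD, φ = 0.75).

f_max ≈ 8.91 kip/in; NOT adequate

Total weld length L_w = 24 in. Treat welds as unit-width lines.
Polar moment about centroid: J = 2[d³/12 + d(b/2)²] = 2[12³/12 + 12×3.25²] = 541.5 in³.
Direct shear f_v = P/L_w = 98.3 / 24 = 4.096 kip/in (vertical).
Torsion M = P·e = 98.3 × 5 = 491.5 kip·in.
Critical point at (x, y) = (3.25, 6) from centroid. f_tx = M·y/J = 5.446 kip/in; f_ty = M·x/J = 2.95 kip/in.
Resultant f_max = √[f_tx² + (f_v + f_ty)²] = √[5.446² + (4.096 + 2.95)²] = 8.905 kip/in.
Capacity per unit length: φr_n = 0.75 × 0.6 × 60 × (0.707 × 0.375) = 7.158 kip/in.
8.905 > 7.158 → NOT adequate.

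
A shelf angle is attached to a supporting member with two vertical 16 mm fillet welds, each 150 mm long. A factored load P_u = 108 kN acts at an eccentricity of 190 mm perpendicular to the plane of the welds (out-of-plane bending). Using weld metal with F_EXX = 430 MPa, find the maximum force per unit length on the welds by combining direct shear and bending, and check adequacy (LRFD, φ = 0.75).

L_w = 2 × 150 = 300 mm; section modulus (unit throat) S = 2 × L²/6 = 7500 mm².
Direct shear f_v = P/L_w = 108×10³/300 = 360 N/mm.
Moment M = P × e = 108×10³ × 190 = 20520000 N·mm; bending f_b = M/S = 2736 N/mm.
f_max = √(f_v² + f_b²) = √(360² + 2736²) = 2760 N/mm.
φr_n = 0.75 × 0.6 × 430 × (0.707 × 16) = 2189 N/mm → NOT adequate.

f_max ≈ 2760 N/mm; NOT adequate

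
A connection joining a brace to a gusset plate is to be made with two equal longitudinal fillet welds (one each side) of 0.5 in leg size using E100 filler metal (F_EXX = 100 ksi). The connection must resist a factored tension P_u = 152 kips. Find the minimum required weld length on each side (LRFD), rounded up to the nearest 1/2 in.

L = 5 in on each side

Throat t_e = 0.707 × 0.5 = 0.3535 in.
φr_n = 0.75 × 0.6 × 100 × 0.3535 = 15.91 kips/in.
L_req = P_u / φr_n = 152 / 15.91 = 9.555 in total.
Per side: 9.555 / 2 = 4.778 in.
Round up → use L = 5 in on each side.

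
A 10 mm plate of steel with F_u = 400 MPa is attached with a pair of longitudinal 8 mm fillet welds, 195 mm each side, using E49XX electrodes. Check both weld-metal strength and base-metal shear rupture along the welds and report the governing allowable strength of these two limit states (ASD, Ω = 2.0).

E49XX → F_EXX = 490 MPa.
t_e = 0.707 × 8 = 5.656 mm; L = 390 mm.
Weld metal: R_n/Ω = (1/2.0) × 0.6 × 490 × 5.656 × 390 × 10⁻³ = 324.3 kN.
Base metal (shear rupture): R_n/Ω = (1/2.0) × 0.6 × 400 × 10 × 390 × 10⁻³ = 468 kN.
Governing: weld metal.

R_n/Ω ≈ 324 kN (weld metal governs)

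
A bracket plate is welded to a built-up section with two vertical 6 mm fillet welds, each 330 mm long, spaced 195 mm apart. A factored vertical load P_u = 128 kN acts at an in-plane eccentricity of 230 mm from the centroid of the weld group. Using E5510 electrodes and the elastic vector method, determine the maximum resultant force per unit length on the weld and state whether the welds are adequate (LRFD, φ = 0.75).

f_max ≈ 583 N/mm; adequate

E55XX → F_EXX = 550 MPa.
Total weld length L_w = 660 mm. Treat welds as unit-width lines.
Polar moment about centroid: J = 2[d³/12 + d(b/2)²] = 2[330³/12 + 330×97.5²] = 12260000 mm³.
Direct shear f_v = P/L_w = 128×10³ / 660 = 193.9 N/mm (vertical).
Torsion M = P·e = 128×10³ × 230 = 29440000 N·mm.
Critical point at (x, y) = (97.5, 165) from centroid. f_tx = M·y/J = 396.1 N/mm; f_ty = M·x/J = 234.1 N/mm.
Resultant f_max = √[f_tx² + (f_v + f_ty)²] = √[396.1² + (193.9 + 234.1)²] = 583.2 N/mm.
Capacity per unit length: φr_n = 0.75 × 0.6 × 550 × (0.707 × 6) = 1050 N/mm.
583.2 ≤ 1050 → adequate.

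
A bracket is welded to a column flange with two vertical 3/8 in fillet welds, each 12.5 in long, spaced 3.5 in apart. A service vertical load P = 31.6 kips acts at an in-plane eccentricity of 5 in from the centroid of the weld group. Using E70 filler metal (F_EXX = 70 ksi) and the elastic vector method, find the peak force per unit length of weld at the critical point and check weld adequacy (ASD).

Total weld length L_w = 25 in. Treat welds as unit-width lines.
Polar moment about centroid: J = 2[d³/12 + d(b/2)²] = 2[12.5³/12 + 12.5×1.75²] = 402.1 in³.
Direct shear f_v = P/L_w = 31.6 / 25 = 1.264 kip/in (vertical).
Torsion M = P·e = 31.6 × 5 = 158 kip·in.
Critical point at (x, y) = (1.75, 6.25) from centroid. f_tx = M·y/J = 2.456 kip/in; f_ty = M·x/J = 0.6877 kip/in.
Resultant f_max = √[f_tx² + (f_v + f_ty)²] = √[2.456² + (1.264 + 0.6877)²] = 3.137 kip/in.
Capacity per unit length: r_n/Ω = (1/2.0) × 0.6 × 70 × (0.707 × 0.375) = 5.568 kip/in.
3.137 ≤ 5.568 → adequate.

f_max ≈ 3.14 kip/in; adequate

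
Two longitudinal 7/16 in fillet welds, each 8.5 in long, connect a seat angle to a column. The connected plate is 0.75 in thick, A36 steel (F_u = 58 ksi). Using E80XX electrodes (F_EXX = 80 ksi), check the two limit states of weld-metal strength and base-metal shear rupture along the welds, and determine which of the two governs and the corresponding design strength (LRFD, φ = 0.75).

φR_n ≈ 189 kips (weld metal governs)

t_e = 0.707 × 0.4375 = 0.3093 in; L = 17 in.
Weld metal: φR_n = 0.75 × 0.6 × 80 × 0.3093 × 17 = 189.3 kips.
Base metal (shear rupture): φR_n = 0.75 × 0.6 × 58 × 0.75 × 17 = 332.8 kips.
Governing: weld metal.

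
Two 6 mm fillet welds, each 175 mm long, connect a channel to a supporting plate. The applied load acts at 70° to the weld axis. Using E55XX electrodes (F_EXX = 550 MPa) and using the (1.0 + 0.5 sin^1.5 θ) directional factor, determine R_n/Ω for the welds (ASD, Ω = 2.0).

R_n/Ω ≈ 357 kN

t_e = 0.707 × 6 = 4.242 mm; A_we = 4.242 × 350 = 1485 mm².
Directional factor: 1.0 + 0.5 sin^1.5(70°) = 1.455.
F_nw = 0.6 × 550 × 1.455 = 480.3 MPa.
R_n/Ω = (480.3 × 1485) / 2.0 × 10⁻³ = 356.6 kN.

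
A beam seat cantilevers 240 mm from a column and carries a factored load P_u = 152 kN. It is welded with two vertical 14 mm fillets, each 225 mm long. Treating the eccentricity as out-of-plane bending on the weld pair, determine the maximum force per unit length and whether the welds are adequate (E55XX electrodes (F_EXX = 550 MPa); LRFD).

f_max ≈ 2190 N/mm; adequate

L_w = 2 × 225 = 450 mm; section modulus (unit throat) S = 2 × L²/6 = 16880 mm².
Direct shear f_v = P/L_w = 152×10³/450 = 337.8 N/mm.
Moment M = P × e = 152×10³ × 240 = 36480000 N·mm; bending f_b = M/S = 2162 N/mm.
f_max = √(f_v² + f_b²) = √(337.8² + 2162²) = 2188 N/mm.
φr_n = 0.75 × 0.6 × 550 × (0.707 × 14) = 2450 N/mm → adequate.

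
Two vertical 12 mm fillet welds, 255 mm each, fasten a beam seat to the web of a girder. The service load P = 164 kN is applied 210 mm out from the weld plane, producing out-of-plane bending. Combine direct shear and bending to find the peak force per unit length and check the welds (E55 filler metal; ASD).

f_max ≈ 1620 N/mm; NOT adequate

E55XX → F_EXX = 550 MPa.
L_w = 2 × 255 = 510 mm; section modulus (unit throat) S = 2 × L²/6 = 21680 mm².
Direct shear f_v = P/L_w = 164×10³/510 = 321.6 N/mm.
Moment M = P × e = 164×10³ × 210 = 34440000 N·mm; bending f_b = M/S = 1589 N/mm.
f_max = √(f_v² + f_b²) = √(321.6² + 1589²) = 1621 N/mm.
r_n/Ω = (1/2.0) × 0.6 × 550 × (0.707 × 12) = 1400 N/mm → NOT adequate.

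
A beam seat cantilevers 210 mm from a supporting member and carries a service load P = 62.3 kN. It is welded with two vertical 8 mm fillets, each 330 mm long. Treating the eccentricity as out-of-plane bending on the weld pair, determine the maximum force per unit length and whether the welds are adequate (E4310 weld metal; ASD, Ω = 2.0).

f_max ≈ 373 N/mm; adequate

E43XX → F_EXX = 430 MPa.
L_w = 2 × 330 = 660 mm; section modulus (unit throat) S = 2 × L²/6 = 36300 mm².
Direct shear f_v = P/L_w = 62.3×10³/660 = 94.39 N/mm.
Moment M = P × e = 62.3×10³ × 210 = 13083000 N·mm; bending f_b = M/S = 360.4 N/mm.
f_max = √(f_v² + f_b²) = √(94.39² + 360.4²) = 372.6 N/mm.
r_n/Ω = (1/2.0) × 0.6 × 430 × (0.707 × 8) = 729.6 N/mm → adequate.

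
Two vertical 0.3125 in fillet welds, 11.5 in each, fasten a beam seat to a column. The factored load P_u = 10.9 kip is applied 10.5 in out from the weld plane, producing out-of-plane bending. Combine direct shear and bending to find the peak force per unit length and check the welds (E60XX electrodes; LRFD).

f_max ≈ 2.64 kip/in; adequate

E60XX → F_EXX = 60 ksi.
L_w = 2 × 11.5 = 23 in; section modulus (unit throat) S = 2 × L²/6 = 44.08 in².
Direct shear f_v = P/L_w = 10.9/23 = 0.4739 kip/in.
Moment M = P × e = 10.9 × 10.5 = 114.45 kip·in; bending f_b = M/S = 2.596 kip/in.
f_max = √(f_v² + f_b²) = √(0.4739² + 2.596²) = 2.639 kip/in.
φr_n = 0.75 × 0.6 × 60 × (0.707 × 0.3125) = 5.965 kip/in → adequate.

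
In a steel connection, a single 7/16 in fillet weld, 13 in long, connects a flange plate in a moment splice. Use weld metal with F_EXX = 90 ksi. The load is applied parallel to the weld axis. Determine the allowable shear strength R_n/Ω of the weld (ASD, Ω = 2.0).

R_n/Ω ≈ 109 kips

Effective throat t_e = 0.707 × 0.4375 = 0.3093 in.
Total length L = 13 in; A_we = 0.3093 × 13 = 4.021 in².
F_nw = 0.6 F_EXX = 0.6 × 90 = 54 ksi.
R_n = 54 × 4.021 = 217.1 kips; R_n/Ω = 217.1/2.0 = 108.6 kips.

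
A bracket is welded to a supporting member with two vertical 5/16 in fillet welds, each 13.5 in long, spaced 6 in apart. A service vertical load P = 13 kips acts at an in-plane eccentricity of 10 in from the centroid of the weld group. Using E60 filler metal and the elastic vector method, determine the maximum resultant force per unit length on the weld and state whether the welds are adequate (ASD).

f_max ≈ 1.72 kip/in; adequate

E60XX → F_EXX = 60 ksi.
Total weld length L_w = 27 in. Treat welds as unit-width lines.
Polar moment about centroid: J = 2[d³/12 + d(b/2)²] = 2[13.5³/12 + 13.5×3²] = 653.1 in³.
Direct shear f_v = P/L_w = 13 / 27 = 0.4815 kip/in (vertical).
Torsion M = P·e = 13 × 10 = 130 kip·in.
Critical point at (x, y) = (3, 6.75) from centroid. f_tx = M·y/J = 1.344 kip/in; f_ty = M·x/J = 0.5972 kip/in.
Resultant f_max = √[f_tx² + (f_v + f_ty)²] = √[1.344² + (0.4815 + 0.5972)²] = 1.723 kip/in.
Capacity per unit length: r_n/Ω = (1/2.0) × 0.6 × 60 × (0.707 × 0.3125) = 3.977 kip/in.
1.723 ≤ 3.977 → adequate.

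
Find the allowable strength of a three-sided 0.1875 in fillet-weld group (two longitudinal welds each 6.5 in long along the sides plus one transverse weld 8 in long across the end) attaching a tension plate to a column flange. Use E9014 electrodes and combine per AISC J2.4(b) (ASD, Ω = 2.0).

R_n/Ω ≈ 82.5 kip

E90XX → F_EXX = 90 ksi.
t_e = 0.707 × 0.1875 = 0.1326 in.
R_nwl = 0.6 × 90 × 0.1326 × 13 = 93.06 kip (longitudinal, 2 welds).
R_nwt = 0.6 × 90 × 0.1326 × 8 = 57.27 kip (transverse, base value).
(i) R_nwl + R_nwt = 150.3 kip; (ii) 0.85 R_nwl + 1.5 R_nwt = 165 kip.
R_n = max = 165 kip [governs: (ii)]; R_n/Ω = 82.5 kip.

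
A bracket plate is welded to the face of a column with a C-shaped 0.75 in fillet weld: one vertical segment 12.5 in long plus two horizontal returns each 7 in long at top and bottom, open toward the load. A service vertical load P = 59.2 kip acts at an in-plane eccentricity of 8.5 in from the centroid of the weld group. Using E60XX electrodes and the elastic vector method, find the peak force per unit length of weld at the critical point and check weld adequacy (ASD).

f_max ≈ 6.46 kip/in; adequate

E60XX → F_EXX = 60 ksi.
Total weld length L_w = 26.5 in. Treat welds as unit-width lines.
Centroid: x̄ = 2×7×3.5 / 26.5 = 1.849 in from the vertical weld.
Polar moment about centroid: J = I_x + I_y = [12.5³/12 + 2×7×6.25²] + [12.5×1.849² + 2(7³/12 + 7×1.651²)] = 847.7 in³.
Direct shear f_v = P/L_w = 59.2 / 26.5 = 2.234 kip/in (vertical).
Torsion M = P·e = 59.2 × 8.5 = 503.2 kip·in.
Critical point at (x, y) = (5.151, 6.25) from centroid. f_tx = M·y/J = 3.71 kip/in; f_ty = M·x/J = 3.058 kip/in.
Resultant f_max = √[f_tx² + (f_v + f_ty)²] = √[3.71² + (2.234 + 3.058)²] = 6.463 kip/in.
Capacity per unit length: r_n/Ω = (1/2.0) × 0.6 × 60 × (0.707 × 0.75) = 9.544 kip/in.
6.463 ≤ 9.544 → adequate.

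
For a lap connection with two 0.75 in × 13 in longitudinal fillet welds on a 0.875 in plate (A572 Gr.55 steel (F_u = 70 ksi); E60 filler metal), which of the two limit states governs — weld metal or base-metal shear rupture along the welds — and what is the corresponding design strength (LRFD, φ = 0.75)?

E60XX → F_EXX = 60 ksi.
t_e = 0.707 × 0.75 = 0.5302 in; L = 26 in.
Weld metal: φR_n = 0.75 × 0.6 × 60 × 0.5302 × 26 = 372.2 kips.
Base metal (shear rupture): φR_n = 0.75 × 0.6 × 70 × 0.875 × 26 = 716.6 kips.
Governing: weld metal.

φR_n ≈ 372 kips (weld metal governs)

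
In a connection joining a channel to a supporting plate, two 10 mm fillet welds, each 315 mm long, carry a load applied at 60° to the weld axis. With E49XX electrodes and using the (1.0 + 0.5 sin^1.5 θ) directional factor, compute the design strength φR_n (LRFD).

φR_n ≈ 1380 kN

E49XX → F_EXX = 490 MPa.
t_e = 0.707 × 10 = 7.07 mm; A_we = 7.07 × 630 = 4454 mm².
Directional factor: 1.0 + 0.5 sin^1.5(60°) = 1.403.
F_nw = 0.6 × 490 × 1.403 = 412.5 MPa.
φR_n = 0.75 × 412.5 × 4454 × 10⁻³ = 1378 kN.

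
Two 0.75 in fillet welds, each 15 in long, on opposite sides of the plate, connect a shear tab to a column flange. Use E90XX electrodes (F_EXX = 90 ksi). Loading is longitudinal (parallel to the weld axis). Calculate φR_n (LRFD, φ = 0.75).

Effective throat t_e = 0.707 × 0.75 = 0.5302 in.
Total length L = 30 in; A_we = 0.5302 × 30 = 15.91 in².
F_nw = 0.6 F_EXX = 0.6 × 90 = 54 ksi.
φR_n = 0.75 × 54 × 15.91 = 644.3 kips.

φR_n ≈ 644 kips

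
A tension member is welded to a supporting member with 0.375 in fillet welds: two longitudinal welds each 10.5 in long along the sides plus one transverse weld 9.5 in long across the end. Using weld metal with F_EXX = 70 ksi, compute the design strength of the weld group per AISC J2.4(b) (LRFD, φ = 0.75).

φR_n ≈ 268 kip

t_e = 0.707 × 0.375 = 0.2651 in.
R_nwl = 0.6 × 70 × 0.2651 × 21 = 233.8 kip (longitudinal, 2 welds).
R_nwt = 0.6 × 70 × 0.2651 × 9.5 = 105.8 kip (transverse, base value).
(i) R_nwl + R_nwt = 339.6 kip; (ii) 0.85 R_nwl + 1.5 R_nwt = 357.4 kip.
R_n = max = 357.4 kip [governs: (ii)]; φR_n = 268.1 kip.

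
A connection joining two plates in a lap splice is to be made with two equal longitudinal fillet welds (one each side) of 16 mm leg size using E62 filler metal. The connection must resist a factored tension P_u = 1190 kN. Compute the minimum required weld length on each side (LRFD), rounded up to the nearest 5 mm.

E62XX → F_EXX = 620 MPa.
Throat t_e = 0.707 × 16 = 11.31 mm.
φr_n = 0.75 × 0.6 × 620 × 11.31 × 10⁻³ = 3.156 kN/mm.
L_req = P_u / φr_n = 1190 / 3.156 = 377.1 mm total.
Per side: 377.1 / 2 = 188.5 mm.
Round up → use L = 190 mm on each side.

L = 190 mm on each side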